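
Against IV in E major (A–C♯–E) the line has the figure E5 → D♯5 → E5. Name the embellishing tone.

D♯5 is a neighbor tone.

The harmony at that moment is A major triad (A, C♯, E); D♯5 is not a chord tone.
It is approached by step down from E5 and left by step up to E5.
Step away and step back to the same note — a neighbor tone (lower neighbor).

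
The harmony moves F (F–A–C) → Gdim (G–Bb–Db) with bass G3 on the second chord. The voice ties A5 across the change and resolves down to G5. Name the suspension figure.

At the second chord the bass is G3. The suspended A5 lies a ninth above the bass; after resolving down by step to G5, the interval above the bass becomes an octave.
Suspension figures are named by those two intervals: 9–8.

9–8 suspension.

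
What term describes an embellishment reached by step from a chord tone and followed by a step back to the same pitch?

Neighbor tone.

Approach: by step. Departure: by step in the opposite direction, back to the starting pitch.
Stepwise on both sides but reversing to return to the same chord tone — a neighbor tone. (Had it continued onward in the same direction it would be a passing tone instead.)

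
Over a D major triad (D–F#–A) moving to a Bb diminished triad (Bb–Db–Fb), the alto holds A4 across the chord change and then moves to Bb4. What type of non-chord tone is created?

The harmony at that moment is Bb diminished triad (Bb, Db, Fb); A4 is not a chord tone.
It is held over (the same pitch as the preceding A4) and left by step up to Bb4.
Held over from the previous chord and resolving up by step — a retardation.

A4 is a retardation.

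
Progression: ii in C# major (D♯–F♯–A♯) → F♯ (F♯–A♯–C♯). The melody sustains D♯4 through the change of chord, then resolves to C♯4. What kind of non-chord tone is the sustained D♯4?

D♯4 is a suspension.

The harmony at that moment is F♯ major triad (F♯, A♯, C♯); D♯4 is not a chord tone.
It is held over (the same pitch as the preceding D♯4) and left by step down to C♯4.
Held over from the previous chord and resolving down by step — a suspension.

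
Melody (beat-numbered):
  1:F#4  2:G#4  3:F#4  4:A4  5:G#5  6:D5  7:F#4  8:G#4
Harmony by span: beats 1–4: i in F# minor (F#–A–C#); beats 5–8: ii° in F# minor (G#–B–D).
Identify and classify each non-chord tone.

The harmony at that moment is F# minor triad (F#, A, C#); G#4 is not a chord tone.
It is approached by step up from F#4 and left by step down to F#4.
Step away and step back to the same note — a neighbor tone (upper neighbor).
The harmony at that moment is G# diminished triad (G#, B, D); F#4 is not a chord tone.
It is approached by leap down from D5 and left by step up to G#4.
Leap in, step out — an appoggiatura.

G#4 (beat 2) — neighbor tone; F#4 (beat 7) — appoggiatura.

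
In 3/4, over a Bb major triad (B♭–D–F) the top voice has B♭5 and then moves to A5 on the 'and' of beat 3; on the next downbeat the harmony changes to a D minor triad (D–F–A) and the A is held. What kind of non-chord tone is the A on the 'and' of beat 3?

The harmony at that moment is B♭ major triad (B♭, D, F); A5 is not a chord tone.
It is approached by step down from B♭5 and then sustained as the same pitch into the next harmony.
Arriving early and becoming a chord tone when the harmony changes — an anticipation.

Anticipation.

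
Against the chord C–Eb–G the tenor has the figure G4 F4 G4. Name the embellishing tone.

The harmony at that moment is C minor triad (C, Eb, G); F4 is not a chord tone.
It is approached by step down from G4 and left by step up to G4.
Step away and step back to the same note — a neighbor tone (lower neighbor).

F4 is a neighbor tone.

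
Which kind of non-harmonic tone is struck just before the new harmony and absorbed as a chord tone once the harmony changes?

Anticipation.

Approach: ahead of the chord change (typically by step), so it is dissonant against the current harmony. Departure: none — the same pitch is restated or held and is a chord tone of the new harmony.
Dissonant first, consonant once the harmony catches up: the note simply arrives early — an anticipation. (The reverse timing, consonant first and dissonant after the change, would be a suspension or retardation.)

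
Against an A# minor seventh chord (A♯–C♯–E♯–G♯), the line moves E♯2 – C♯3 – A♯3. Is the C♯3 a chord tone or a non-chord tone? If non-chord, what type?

A# minor seventh chord contains A♯, C♯, E♯, G♯; C♯ is the third, so it is a chord tone.

Chord tone (the third of A# minor seventh chord).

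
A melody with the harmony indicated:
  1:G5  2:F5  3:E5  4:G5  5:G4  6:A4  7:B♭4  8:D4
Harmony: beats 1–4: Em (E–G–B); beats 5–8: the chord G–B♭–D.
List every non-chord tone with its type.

F5 (beat 2) — passing tone; A4 (beat 6) — passing tone.

The harmony at that moment is E minor triad (E, G, B); F5 is not a chord tone.
It is approached by step down from G5 and left by step down to E5.
Step in, step out in the same direction — a passing tone.
The harmony at that moment is G minor triad (G, B♭, D); A4 is not a chord tone.
It is approached by step up from G4 and left by step up to B♭4.
Step in, step out in the same direction — a passing tone.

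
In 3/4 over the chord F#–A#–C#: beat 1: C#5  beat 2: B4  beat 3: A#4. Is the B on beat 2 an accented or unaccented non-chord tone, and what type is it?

Unaccented passing tone.

The harmony at that moment is F# major triad (F#, A#, C#); B4 is not a chord tone.
It is approached by step down from C#5 and left by step down to A#4.
Step in, step out in the same direction — a passing tone.
It falls on a weak beat, so it is unaccented.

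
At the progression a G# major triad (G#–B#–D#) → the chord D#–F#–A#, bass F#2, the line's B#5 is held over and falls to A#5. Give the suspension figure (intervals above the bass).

At the second chord the bass is F#2. The suspended B#5 lies a fourth above the bass; after resolving down by step to A#5, the interval above the bass becomes a third.
Suspension figures are named by those two intervals: 4–3.

4–3 suspension.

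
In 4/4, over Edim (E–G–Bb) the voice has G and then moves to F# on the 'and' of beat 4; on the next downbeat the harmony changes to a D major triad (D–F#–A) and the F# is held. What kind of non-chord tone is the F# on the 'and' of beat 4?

The harmony at that moment is E diminished triad (E, G, Bb); F# is not a chord tone.
It is approached by step down from G and then sustained as the same pitch into the next harmony.
Arriving early and becoming a chord tone when the harmony changes — an anticipation.

Anticipation.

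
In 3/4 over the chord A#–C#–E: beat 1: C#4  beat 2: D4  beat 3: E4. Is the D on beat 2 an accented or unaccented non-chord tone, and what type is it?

Unaccented passing tone.

The harmony at that moment is A# diminished triad (A#, C#, E); D4 is not a chord tone.
It is approached by step up from C#4 and left by step up to E4.
Step in, step out in the same direction — a passing tone.
It falls on a weak beat, so it is unaccented.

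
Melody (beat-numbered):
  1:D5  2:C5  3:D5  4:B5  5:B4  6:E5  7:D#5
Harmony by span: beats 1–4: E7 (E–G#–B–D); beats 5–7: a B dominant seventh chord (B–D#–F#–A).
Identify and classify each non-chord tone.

C5 (beat 2) — neighbor tone; E5 (beat 6) — appoggiatura.

The harmony at that moment is E dominant seventh chord (E, G#, B, D); C5 is not a chord tone.
It is approached by step down from D5 and left by step up to D5.
Step away and step back to the same note — a neighbor tone (lower neighbor).
The harmony at that moment is B dominant seventh chord (B, D#, F#, A); E5 is not a chord tone.
It is approached by leap up from B4 and left by step down to D#5.
Leap in, step out — an appoggiatura.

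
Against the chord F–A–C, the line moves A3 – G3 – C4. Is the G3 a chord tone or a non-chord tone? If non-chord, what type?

The harmony at that moment is F major triad (F, A, C); G3 is not a chord tone.
It is approached by step down from A3 and left by leap up to C4.
Step in, leap out — an escape tone.

Non-chord tone — an escape tone.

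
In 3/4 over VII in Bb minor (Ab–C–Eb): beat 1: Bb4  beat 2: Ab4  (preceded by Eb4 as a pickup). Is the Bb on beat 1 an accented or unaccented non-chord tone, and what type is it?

The harmony at that moment is Ab major triad (Ab, C, Eb); Bb4 is not a chord tone.
It is approached by leap up from Eb4 and left by step down to Ab4.
Leap in, step out — an appoggiatura.
It falls on the downbeat, so it is accented.

Accented appoggiatura.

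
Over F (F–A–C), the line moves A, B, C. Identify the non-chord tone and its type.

The harmony at that moment is F major triad (F, A, C); B is not a chord tone.
It is approached by step up from A and left by step up to C.
Step in, step out in the same direction — a passing tone.

B is a passing tone.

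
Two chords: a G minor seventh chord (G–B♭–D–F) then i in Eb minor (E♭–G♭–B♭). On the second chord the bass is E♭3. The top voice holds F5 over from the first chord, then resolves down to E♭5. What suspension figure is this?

9–8 suspension.

At the second chord the bass is E♭3. The suspended F5 lies a ninth above the bass; after resolving down by step to E♭5, the interval above the bass becomes an octave.
Suspension figures are named by those two intervals: 9–8.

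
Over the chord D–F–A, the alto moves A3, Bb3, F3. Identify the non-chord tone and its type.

The harmony at that moment is D minor triad (D, F, A); Bb3 is not a chord tone.
It is approached by step up from A3 and left by leap down to F3.
Step in, leap out — an escape tone.

Bb3 is an escape tone.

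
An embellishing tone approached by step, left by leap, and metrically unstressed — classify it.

Escape tone.

Approach: by step. Departure: by leap. Metric position: weak.
Step in, leap out, from a weak position — an escape tone (échappée). (It is the mirror image of the appoggiatura, which leaps in and steps out on a strong beat.)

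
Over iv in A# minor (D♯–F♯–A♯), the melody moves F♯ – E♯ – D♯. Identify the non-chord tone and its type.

The harmony at that moment is D♯ minor triad (D♯, F♯, A♯); E♯ is not a chord tone.
It is approached by step down from F♯ and left by step down to D♯.
Step in, step out in the same direction — a passing tone.

E♯ is a passing tone.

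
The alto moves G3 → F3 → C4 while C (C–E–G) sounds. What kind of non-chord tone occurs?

The harmony at that moment is C major triad (C, E, G); F3 is not a chord tone.
It is approached by step down from G3 and left by leap up to C4.
Step in, leap out — an escape tone.

F3 is an escape tone.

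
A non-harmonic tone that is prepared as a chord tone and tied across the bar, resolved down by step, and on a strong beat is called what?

Approach: by preparation — the pitch is first a chord tone, then held (tied or repeated) while the harmony changes under it. Departure: down by step. Metric position: strong.
A prepared dissonance that resolves downward by step — a suspension. (The same figure resolving upward would be a retardation.)

Suspension.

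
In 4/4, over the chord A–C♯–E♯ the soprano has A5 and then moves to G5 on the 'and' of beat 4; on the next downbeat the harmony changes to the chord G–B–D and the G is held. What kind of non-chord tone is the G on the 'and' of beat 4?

Anticipation.

The harmony at that moment is A augmented triad (A, C♯, E♯); G5 is not a chord tone.
It is approached by step down from A5 and then sustained as the same pitch into the next harmony.
Arriving early and becoming a chord tone when the harmony changes — an anticipation.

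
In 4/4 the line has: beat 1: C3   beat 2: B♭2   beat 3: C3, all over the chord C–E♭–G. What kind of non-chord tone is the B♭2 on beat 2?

Lower neighbor tone.

The harmony at that moment is C minor triad (C, E♭, G); B♭2 is not a chord tone.
It is approached by step down from C3 and left by step up to C3.
Step away and step back to the same note — a neighbor tone (lower neighbor).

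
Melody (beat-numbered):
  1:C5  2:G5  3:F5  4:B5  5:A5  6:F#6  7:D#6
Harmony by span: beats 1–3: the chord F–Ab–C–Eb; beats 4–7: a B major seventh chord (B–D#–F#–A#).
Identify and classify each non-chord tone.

G5 (beat 2) — appoggiatura; A5 (beat 5) — escape tone.

The harmony at that moment is F minor seventh chord (F, Ab, C, Eb); G5 is not a chord tone.
It is approached by leap up from C5 and left by step down to F5.
Leap in, step out — an appoggiatura.
The harmony at that moment is B major seventh chord (B, D#, F#, A#); A5 is not a chord tone.
It is approached by step down from B5 and left by leap up to F#6.
Step in, leap out — an escape tone.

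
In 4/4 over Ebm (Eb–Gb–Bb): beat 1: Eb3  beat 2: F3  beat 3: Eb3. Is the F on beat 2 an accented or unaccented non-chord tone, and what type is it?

Unaccented neighbor tone.

The harmony at that moment is Eb minor triad (Eb, Gb, Bb); F3 is not a chord tone.
It is approached by step up from Eb3 and left by step down to Eb3.
Step away and step back to the same note — a neighbor tone (upper neighbor).
It falls on a weak beat, so it is unaccented.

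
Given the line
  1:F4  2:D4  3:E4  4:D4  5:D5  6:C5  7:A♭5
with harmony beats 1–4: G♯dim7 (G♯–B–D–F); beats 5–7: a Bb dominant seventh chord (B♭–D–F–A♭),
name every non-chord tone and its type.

E4 (beat 3) — neighbor tone; C5 (beat 6) — escape tone.

The harmony at that moment is G♯ diminished seventh chord (G♯, B, D, F); E4 is not a chord tone.
It is approached by step up from D4 and left by step down to D4.
Step away and step back to the same note — a neighbor tone (upper neighbor).
The harmony at that moment is B♭ dominant seventh chord (B♭, D, F, A♭); C5 is not a chord tone.
It is approached by step down from D5 and left by leap up to A♭5.
Step in, leap out — an escape tone.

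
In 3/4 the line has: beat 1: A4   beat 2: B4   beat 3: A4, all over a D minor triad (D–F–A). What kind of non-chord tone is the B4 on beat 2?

The harmony at that moment is D minor triad (D, F, A); B4 is not a chord tone.
It is approached by step up from A4 and left by step down to A4.
Step away and step back to the same note — a neighbor tone (upper neighbor).

Upper neighbor tone.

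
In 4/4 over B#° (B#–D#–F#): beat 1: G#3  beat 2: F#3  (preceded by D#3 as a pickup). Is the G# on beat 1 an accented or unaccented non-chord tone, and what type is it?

The harmony at that moment is B# diminished triad (B#, D#, F#); G#3 is not a chord tone.
It is approached by leap up from D#3 and left by step down to F#3.
Leap in, step out — an appoggiatura.
It falls on the downbeat, so it is accented.

Accented appoggiatura.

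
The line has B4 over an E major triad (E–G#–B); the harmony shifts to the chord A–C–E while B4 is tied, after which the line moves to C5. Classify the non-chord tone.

B4 is a retardation.

The harmony at that moment is A minor triad (A, C, E); B4 is not a chord tone.
It is held over (the same pitch as the preceding B4) and left by step up to C5.
Held over from the previous chord and resolving up by step — a retardation.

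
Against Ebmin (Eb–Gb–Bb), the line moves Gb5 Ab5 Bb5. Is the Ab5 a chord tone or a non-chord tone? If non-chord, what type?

The harmony at that moment is Eb minor triad (Eb, Gb, Bb); Ab5 is not a chord tone.
It is approached by step up from Gb5 and left by step up to Bb5.
Step in, step out in the same direction — a passing tone.

Non-chord tone — a passing tone.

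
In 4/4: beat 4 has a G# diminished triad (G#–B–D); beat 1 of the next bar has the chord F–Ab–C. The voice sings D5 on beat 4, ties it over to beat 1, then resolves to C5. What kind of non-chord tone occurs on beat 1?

The harmony at that moment is F minor triad (F, Ab, C); D5 is not a chord tone.
It is held over (the same pitch as the preceding D5) and left by step down to C5.
Held over from the previous chord and resolving down by step — a suspension.

Suspension.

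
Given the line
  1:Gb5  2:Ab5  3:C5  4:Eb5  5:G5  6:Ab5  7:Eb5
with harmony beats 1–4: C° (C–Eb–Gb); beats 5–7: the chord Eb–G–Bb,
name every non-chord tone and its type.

Ab5 (beat 2) — escape tone; Ab5 (beat 6) — escape tone.

The harmony at that moment is C diminished triad (C, Eb, Gb); Ab5 is not a chord tone.
It is approached by step up from Gb5 and left by leap down to C5.
Step in, leap out — an escape tone.
The harmony at that moment is Eb major triad (Eb, G, Bb); Ab5 is not a chord tone.
It is approached by step up from G5 and left by leap down to Eb5.
Step in, leap out — an escape tone.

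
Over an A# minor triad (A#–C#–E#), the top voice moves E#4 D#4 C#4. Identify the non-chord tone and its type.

D#4 is a passing tone.

The harmony at that moment is A# minor triad (A#, C#, E#); D#4 is not a chord tone.
It is approached by step down from E#4 and left by step down to C#4.
Step in, step out in the same direction — a passing tone.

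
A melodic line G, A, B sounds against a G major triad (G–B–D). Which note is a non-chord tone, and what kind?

A is a passing tone.

The harmony at that moment is G major triad (G, B, D); A is not a chord tone.
It is approached by step up from G and left by step up to B.
Step in, step out in the same direction — a passing tone.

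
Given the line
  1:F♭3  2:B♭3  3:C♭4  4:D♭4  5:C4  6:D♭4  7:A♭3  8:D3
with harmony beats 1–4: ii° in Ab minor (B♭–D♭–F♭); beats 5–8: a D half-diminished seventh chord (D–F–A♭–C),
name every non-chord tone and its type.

The harmony at that moment is B♭ diminished triad (B♭, D♭, F♭); C♭4 is not a chord tone.
It is approached by step up from B♭3 and left by step up to D♭4.
Step in, step out in the same direction — a passing tone.
The harmony at that moment is D half-diminished seventh chord (D, F, A♭, C); D♭4 is not a chord tone.
It is approached by step up from C4 and left by leap down to A♭3.
Step in, leap out — an escape tone.

C♭4 (beat 3) — passing tone; D♭4 (beat 6) — escape tone.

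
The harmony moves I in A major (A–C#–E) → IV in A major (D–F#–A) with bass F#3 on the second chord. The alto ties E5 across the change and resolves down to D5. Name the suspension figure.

At the second chord the bass is F#3. The suspended E5 lies a seventh above the bass; after resolving down by step to D5, the interval above the bass becomes a sixth.
Suspension figures are named by those two intervals: 7–6.

7–6 suspension.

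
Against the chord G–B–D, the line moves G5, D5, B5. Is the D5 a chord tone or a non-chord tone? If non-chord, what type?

G major triad contains G, B, D; D is the fifth, so it is a chord tone.

Chord tone (the fifth of G major triad).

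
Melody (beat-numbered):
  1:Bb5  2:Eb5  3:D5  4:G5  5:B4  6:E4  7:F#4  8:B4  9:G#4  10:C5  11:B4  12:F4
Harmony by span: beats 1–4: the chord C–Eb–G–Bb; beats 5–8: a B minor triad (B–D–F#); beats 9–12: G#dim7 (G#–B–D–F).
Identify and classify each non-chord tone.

The harmony at that moment is C minor seventh chord (C, Eb, G, Bb); D5 is not a chord tone.
It is approached by step down from Eb5 and left by leap up to G5.
Step in, leap out — an escape tone.
The harmony at that moment is B minor triad (B, D, F#); E4 is not a chord tone.
It is approached by leap down from B4 and left by step up to F#4.
Leap in, step out — an appoggiatura.
The harmony at that moment is G# diminished seventh chord (G#, B, D, F); C5 is not a chord tone.
It is approached by leap up from G#4 and left by step down to B4.
Leap in, step out — an appoggiatura.

D5 (beat 3) — escape tone; E4 (beat 6) — appoggiatura; C5 (beat 10) — appoggiatura.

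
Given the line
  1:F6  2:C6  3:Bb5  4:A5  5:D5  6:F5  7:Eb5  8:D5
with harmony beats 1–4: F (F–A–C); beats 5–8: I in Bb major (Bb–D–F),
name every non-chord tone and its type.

The harmony at that moment is F major triad (F, A, C); Bb5 is not a chord tone.
It is approached by step down from C6 and left by step down to A5.
Step in, step out in the same direction — a passing tone.
The harmony at that moment is Bb major triad (Bb, D, F); Eb5 is not a chord tone.
It is approached by step down from F5 and left by step down to D5.
Step in, step out in the same direction — a passing tone.

Bb5 (beat 3) — passing tone; Eb5 (beat 7) — passing tone.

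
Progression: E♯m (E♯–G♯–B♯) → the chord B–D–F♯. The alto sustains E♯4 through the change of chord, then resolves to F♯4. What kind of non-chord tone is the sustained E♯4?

The harmony at that moment is B minor triad (B, D, F♯); E♯4 is not a chord tone.
It is held over (the same pitch as the preceding E♯4) and left by step up to F♯4.
Held over from the previous chord and resolving up by step — a retardation.

E♯4 is a retardation.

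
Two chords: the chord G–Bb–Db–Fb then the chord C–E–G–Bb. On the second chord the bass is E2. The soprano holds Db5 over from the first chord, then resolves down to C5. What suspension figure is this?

At the second chord the bass is E2. The suspended Db5 lies a seventh above the bass; after resolving down by step to C5, the interval above the bass becomes a sixth.
Suspension figures are named by those two intervals: 7–6.

7–6 suspension.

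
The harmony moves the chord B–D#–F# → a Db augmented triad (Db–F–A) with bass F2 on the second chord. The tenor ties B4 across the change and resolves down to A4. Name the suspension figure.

4–3 suspension.

At the second chord the bass is F2. The suspended B4 lies a fourth above the bass; after resolving down by step to A4, the interval above the bass becomes a third.
Suspension figures are named by those two intervals: 4–3.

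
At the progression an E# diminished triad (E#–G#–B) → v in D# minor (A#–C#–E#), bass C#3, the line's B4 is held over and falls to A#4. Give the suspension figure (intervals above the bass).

At the second chord the bass is C#3. The suspended B4 lies a seventh above the bass; after resolving down by step to A#4, the interval above the bass becomes a sixth.
Suspension figures are named by those two intervals: 7–6.

7–6 suspension.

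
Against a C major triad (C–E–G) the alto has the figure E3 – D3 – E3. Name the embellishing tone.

The harmony at that moment is C major triad (C, E, G); D3 is not a chord tone.
It is approached by step down from E3 and left by step up to E3.
Step away and step back to the same note — a neighbor tone (lower neighbor).

D3 is a neighbor tone.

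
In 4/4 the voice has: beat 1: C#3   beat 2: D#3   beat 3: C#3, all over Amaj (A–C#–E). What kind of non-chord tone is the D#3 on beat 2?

Upper neighbor tone.

The harmony at that moment is A major triad (A, C#, E); D#3 is not a chord tone.
It is approached by step up from C#3 and left by step down to C#3.
Step away and step back to the same note — a neighbor tone (upper neighbor).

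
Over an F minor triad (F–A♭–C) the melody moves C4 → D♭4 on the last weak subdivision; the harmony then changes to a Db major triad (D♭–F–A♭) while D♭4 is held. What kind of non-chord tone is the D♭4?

The harmony at that moment is F minor triad (F, A♭, C); D♭4 is not a chord tone.
It is approached by step up from C4 and then sustained as the same pitch into the next harmony.
Arriving early and becoming a chord tone when the harmony changes — an anticipation.

D♭4 is an anticipation.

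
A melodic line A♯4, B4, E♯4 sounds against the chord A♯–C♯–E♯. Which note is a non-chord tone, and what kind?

The harmony at that moment is A♯ minor triad (A♯, C♯, E♯); B4 is not a chord tone.
It is approached by step up from A♯4 and left by leap down to E♯4.
Step in, leap out — an escape tone.

B4 is an escape tone.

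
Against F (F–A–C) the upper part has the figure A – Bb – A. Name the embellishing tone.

The harmony at that moment is F major triad (F, A, C); Bb is not a chord tone.
It is approached by step up from A and left by step down to A.
Step away and step back to the same note — a neighbor tone (upper neighbor).

Bb is a neighbor tone.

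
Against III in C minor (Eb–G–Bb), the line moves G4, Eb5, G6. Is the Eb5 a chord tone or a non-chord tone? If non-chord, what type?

Eb major triad contains Eb, G, Bb; Eb is the root, so it is a chord tone.

Chord tone (the root of Eb major triad).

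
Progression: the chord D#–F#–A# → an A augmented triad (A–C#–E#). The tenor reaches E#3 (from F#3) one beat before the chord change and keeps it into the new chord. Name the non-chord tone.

E#3 is an anticipation.

The harmony at that moment is D# minor triad (D#, F#, A#); E#3 is not a chord tone.
It is approached by step down from F#3 and then sustained as the same pitch into the next harmony.
Arriving early and becoming a chord tone when the harmony changes — an anticipation.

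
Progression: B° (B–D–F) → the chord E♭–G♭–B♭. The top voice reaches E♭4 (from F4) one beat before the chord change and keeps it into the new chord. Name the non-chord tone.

The harmony at that moment is B diminished triad (B, D, F); E♭4 is not a chord tone.
It is approached by step down from F4 and then sustained as the same pitch into the next harmony.
Arriving early and becoming a chord tone when the harmony changes — an anticipation.

E♭4 is an anticipation.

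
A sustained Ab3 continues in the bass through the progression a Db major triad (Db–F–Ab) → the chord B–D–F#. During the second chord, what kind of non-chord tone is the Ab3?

The harmony at that moment is B minor triad (B, D, F#); Ab3 is not a chord tone.
It is held over (the same pitch as the preceding Ab3) and then sustained as the same pitch into the next harmony.
Sustained through a change of harmony — a pedal tone.

Pedal tone (pedal point).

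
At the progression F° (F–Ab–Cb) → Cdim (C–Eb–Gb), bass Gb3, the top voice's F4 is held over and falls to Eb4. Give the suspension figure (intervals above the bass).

At the second chord the bass is Gb3. The suspended F4 lies a seventh above the bass; after resolving down by step to Eb4, the interval above the bass becomes a sixth.
Suspension figures are named by those two intervals: 7–6.

7–6 suspension.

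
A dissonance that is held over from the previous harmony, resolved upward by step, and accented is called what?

Retardation.

Approach: by preparation — the pitch is first a chord tone, then held (tied or repeated) while the harmony changes under it. Departure: up by step. Metric position: strong.
A prepared dissonance that resolves upward by step — a retardation. (The same figure resolving downward would be a suspension.)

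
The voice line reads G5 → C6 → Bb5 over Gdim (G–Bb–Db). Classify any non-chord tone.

C6 is an appoggiatura.

The harmony at that moment is G diminished triad (G, Bb, Db); C6 is not a chord tone.
It is approached by leap up from G5 and left by step down to Bb5.
Leap in, step out — an appoggiatura.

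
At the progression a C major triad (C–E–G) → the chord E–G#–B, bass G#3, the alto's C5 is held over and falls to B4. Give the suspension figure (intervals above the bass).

At the second chord the bass is G#3. The suspended C5 lies a fourth above the bass; after resolving down by step to B4, the interval above the bass becomes a third.
Suspension figures are named by those two intervals: 4–3.

4–3 suspension.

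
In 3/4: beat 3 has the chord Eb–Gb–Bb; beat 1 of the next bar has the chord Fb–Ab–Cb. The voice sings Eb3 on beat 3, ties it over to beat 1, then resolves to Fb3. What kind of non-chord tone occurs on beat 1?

Retardation.

The harmony at that moment is Fb major triad (Fb, Ab, Cb); Eb3 is not a chord tone.
It is held over (the same pitch as the preceding Eb3) and left by step up to Fb3.
Held over from the previous chord and resolving up by step — a retardation.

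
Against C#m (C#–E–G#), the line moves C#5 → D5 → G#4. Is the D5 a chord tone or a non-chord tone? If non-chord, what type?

The harmony at that moment is C# minor triad (C#, E, G#); D5 is not a chord tone.
It is approached by step up from C#5 and left by leap down to G#4.
Step in, leap out — an escape tone.

Non-chord tone — an escape tone.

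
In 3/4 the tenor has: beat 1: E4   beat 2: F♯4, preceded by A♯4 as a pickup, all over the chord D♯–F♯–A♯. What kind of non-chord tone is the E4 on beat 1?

Appoggiatura.

The harmony at that moment is D♯ minor triad (D♯, F♯, A♯); E4 is not a chord tone.
It is approached by leap down from A♯4 and left by step up to F♯4.
Leap in, step out, metrically accented — an appoggiatura.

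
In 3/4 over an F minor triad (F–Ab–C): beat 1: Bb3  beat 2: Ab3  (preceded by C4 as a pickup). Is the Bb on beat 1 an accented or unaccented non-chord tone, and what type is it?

Accented passing tone.

The harmony at that moment is F minor triad (F, Ab, C); Bb3 is not a chord tone.
It is approached by step down from C4 and left by step down to Ab3.
Step in, step out in the same direction — a passing tone.
It falls on the downbeat, so it is accented.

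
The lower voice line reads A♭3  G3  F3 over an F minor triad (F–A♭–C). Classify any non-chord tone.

The harmony at that moment is F minor triad (F, A♭, C); G3 is not a chord tone.
It is approached by step down from A♭3 and left by step down to F3.
Step in, step out in the same direction — a passing tone.

G3 is a passing tone.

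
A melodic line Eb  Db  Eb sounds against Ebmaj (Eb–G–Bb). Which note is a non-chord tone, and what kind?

Db is a neighbor tone.

The harmony at that moment is Eb major triad (Eb, G, Bb); Db is not a chord tone.
It is approached by step down from Eb and left by step up to Eb.
Step away and step back to the same note — a neighbor tone (lower neighbor).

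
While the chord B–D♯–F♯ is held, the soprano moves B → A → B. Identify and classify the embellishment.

The harmony at that moment is B major triad (B, D♯, F♯); A is not a chord tone.
It is approached by step down from B and left by step up to B.
Step away and step back to the same note — a neighbor tone (lower neighbor).

A is a neighbor tone.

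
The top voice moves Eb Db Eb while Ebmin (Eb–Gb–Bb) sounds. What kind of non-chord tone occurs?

Db is a neighbor tone.

The harmony at that moment is Eb minor triad (Eb, Gb, Bb); Db is not a chord tone.
It is approached by step down from Eb and left by step up to Eb.
Step away and step back to the same note — a neighbor tone (lower neighbor).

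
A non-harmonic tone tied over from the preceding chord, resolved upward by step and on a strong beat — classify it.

Retardation.

Approach: by preparation — the pitch is first a chord tone, then held (tied or repeated) while the harmony changes under it. Departure: up by step. Metric position: strong.
A prepared dissonance that resolves upward by step — a retardation. (The same figure resolving downward would be a suspension.)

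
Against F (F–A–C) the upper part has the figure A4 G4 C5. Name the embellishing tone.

The harmony at that moment is F major triad (F, A, C); G4 is not a chord tone.
It is approached by step down from A4 and left by leap up to C5.
Step in, leap out — an escape tone.

G4 is an escape tone.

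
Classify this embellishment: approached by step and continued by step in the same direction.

Passing tone.

Approach: by step. Departure: by step, continuing in the same direction.
Stepwise on both sides with no change of direction means the note fills in the space between two different chord tones — a passing tone. (Had it turned back to its starting note it would be a neighbor tone instead.)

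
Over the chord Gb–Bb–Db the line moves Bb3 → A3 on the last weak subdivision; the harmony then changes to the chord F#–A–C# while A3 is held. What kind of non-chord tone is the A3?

The harmony at that moment is Gb major triad (Gb, Bb, Db); A3 is not a chord tone.
It is approached by step down from Bb3 and then sustained as the same pitch into the next harmony.
Arriving early and becoming a chord tone when the harmony changes — an anticipation.

A3 is an anticipation.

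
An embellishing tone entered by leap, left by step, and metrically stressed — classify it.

Appoggiatura.

Approach: by leap. Departure: by step. Metric position: strong.
Leap in, step out, in a metrically strong position — an appoggiatura. (It is the mirror image of the escape tone, which steps in and leaps out from a weak position.)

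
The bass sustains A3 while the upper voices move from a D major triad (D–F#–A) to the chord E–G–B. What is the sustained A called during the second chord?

Pedal tone (pedal point).

The harmony at that moment is E minor triad (E, G, B); A3 is not a chord tone.
It is held over (the same pitch as the preceding A3) and then sustained as the same pitch into the next harmony.
Sustained through a change of harmony — a pedal tone.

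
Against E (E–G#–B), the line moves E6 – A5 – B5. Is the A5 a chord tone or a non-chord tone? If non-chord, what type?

The harmony at that moment is E major triad (E, G#, B); A5 is not a chord tone.
It is approached by leap down from E6 and left by step up to B5.
Leap in, step out — an appoggiatura.

Non-chord tone — an appoggiatura.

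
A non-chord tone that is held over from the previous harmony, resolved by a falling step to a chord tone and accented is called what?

Suspension.

Approach: by preparation — the pitch is first a chord tone, then held (tied or repeated) while the harmony changes under it. Departure: down by step. Metric position: strong.
A prepared dissonance that resolves downward by step — a suspension. (The same figure resolving upward would be a retardation.)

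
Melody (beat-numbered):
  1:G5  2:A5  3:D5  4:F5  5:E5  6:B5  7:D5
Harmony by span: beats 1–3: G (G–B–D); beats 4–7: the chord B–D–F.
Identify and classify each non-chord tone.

A5 (beat 2) — escape tone; E5 (beat 5) — escape tone.

The harmony at that moment is G major triad (G, B, D); A5 is not a chord tone.
It is approached by step up from G5 and left by leap down to D5.
Step in, leap out — an escape tone.
The harmony at that moment is B diminished triad (B, D, F); E5 is not a chord tone.
It is approached by step down from F5 and left by leap up to B5.
Step in, leap out — an escape tone.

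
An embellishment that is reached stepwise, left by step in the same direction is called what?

Approach: by step. Departure: by step, continuing in the same direction.
Stepwise on both sides with no change of direction means the note fills in the space between two different chord tones — a passing tone. (Had it turned back to its starting note it would be a neighbor tone instead.)

Passing tone.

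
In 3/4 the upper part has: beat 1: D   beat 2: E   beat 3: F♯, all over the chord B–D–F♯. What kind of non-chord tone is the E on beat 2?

The harmony at that moment is B minor triad (B, D, F♯); E is not a chord tone.
It is approached by step up from D and left by step up to F♯.
Step in, step out in the same direction — a passing tone.

Passing tone.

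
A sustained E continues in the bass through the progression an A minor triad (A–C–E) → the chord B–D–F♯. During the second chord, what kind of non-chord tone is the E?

Pedal tone (pedal point).

The harmony at that moment is B minor triad (B, D, F♯); E is not a chord tone.
It is held over (the same pitch as the preceding E) and then sustained as the same pitch into the next harmony.
Sustained through a change of harmony — a pedal tone.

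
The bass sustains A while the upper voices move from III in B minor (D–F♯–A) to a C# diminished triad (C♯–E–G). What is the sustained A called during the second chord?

Pedal tone (pedal point).

The harmony at that moment is C♯ diminished triad (C♯, E, G); A is not a chord tone.
It is held over (the same pitch as the preceding A) and then sustained as the same pitch into the next harmony.
Sustained through a change of harmony — a pedal tone.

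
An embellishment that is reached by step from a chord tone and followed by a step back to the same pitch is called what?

Approach: by step. Departure: by step in the opposite direction, back to the starting pitch.
Stepwise on both sides but reversing to return to the same chord tone — a neighbor tone. (Had it continued onward in the same direction it would be a passing tone instead.)

Neighbor tone.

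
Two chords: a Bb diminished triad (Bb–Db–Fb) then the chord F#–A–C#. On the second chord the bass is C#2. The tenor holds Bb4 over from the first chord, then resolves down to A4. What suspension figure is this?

7–6 suspension.

At the second chord the bass is C#2. The suspended Bb4 lies a seventh above the bass; after resolving down by step to A4, the interval above the bass becomes a sixth.
Suspension figures are named by those two intervals: 7–6.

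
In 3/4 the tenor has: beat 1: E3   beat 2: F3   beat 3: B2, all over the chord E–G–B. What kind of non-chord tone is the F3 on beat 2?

The harmony at that moment is E minor triad (E, G, B); F3 is not a chord tone.
It is approached by step up from E3 and left by leap down to B2.
Step in, leap out, on a weak beat — an escape tone.

Escape tone.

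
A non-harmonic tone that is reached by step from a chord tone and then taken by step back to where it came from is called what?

Neighbor tone.

Approach: by step. Departure: by step in the opposite direction, back to the starting pitch.
Stepwise on both sides but reversing to return to the same chord tone — a neighbor tone. (Had it continued onward in the same direction it would be a passing tone instead.)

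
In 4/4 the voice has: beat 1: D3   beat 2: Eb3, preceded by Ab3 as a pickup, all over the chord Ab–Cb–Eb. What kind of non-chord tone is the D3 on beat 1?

Appoggiatura.

The harmony at that moment is Ab minor triad (Ab, Cb, Eb); D3 is not a chord tone.
It is approached by leap down from Ab3 and left by step up to Eb3.
Leap in, step out, metrically accented — an appoggiatura.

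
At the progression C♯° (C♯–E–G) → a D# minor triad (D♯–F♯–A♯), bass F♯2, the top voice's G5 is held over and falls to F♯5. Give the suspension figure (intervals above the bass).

At the second chord the bass is F♯2. The suspended G5 lies a ninth above the bass; after resolving down by step to F♯5, the interval above the bass becomes an octave.
Suspension figures are named by those two intervals: 9–8.

9–8 suspension.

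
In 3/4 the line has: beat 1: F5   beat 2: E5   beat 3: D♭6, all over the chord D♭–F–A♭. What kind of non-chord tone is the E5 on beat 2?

The harmony at that moment is D♭ major triad (D♭, F, A♭); E5 is not a chord tone.
It is approached by step down from F5 and left by leap up to D♭6.
Step in, leap out, on a weak beat — an escape tone.

Escape tone.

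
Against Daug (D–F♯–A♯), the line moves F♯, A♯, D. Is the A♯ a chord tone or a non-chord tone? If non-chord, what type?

Chord tone (the fifth of D augmented triad).

D augmented triad contains D, F♯, A♯; A♯ is the fifth, so it is a chord tone.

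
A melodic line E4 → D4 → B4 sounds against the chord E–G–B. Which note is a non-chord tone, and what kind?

The harmony at that moment is E minor triad (E, G, B); D4 is not a chord tone.
It is approached by step down from E4 and left by leap up to B4.
Step in, leap out — an escape tone.

D4 is an escape tone.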